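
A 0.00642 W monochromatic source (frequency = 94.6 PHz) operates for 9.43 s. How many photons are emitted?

Total energy: E_total = P·t = 0.00642 × 9.43 = 0.06054 J.
Per-photon energy: E = 6.268 × 10^-17 J.
N = E_total / E_photon = 9.66 × 10^14.

9.66 × 10^14 photons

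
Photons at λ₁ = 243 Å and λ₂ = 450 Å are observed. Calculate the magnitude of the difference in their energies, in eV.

23.5 eV

Using E = hc/λ: E₁ = 8.175e-18 J, E₂ = 4.414e-18 J.
|ΔE| = |8.175e-18 − 4.414e-18| = 3.76e-18 J = 23.5 eV.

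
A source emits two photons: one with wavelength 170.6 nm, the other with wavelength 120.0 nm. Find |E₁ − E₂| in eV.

Using E = hc/λ: E₁ = 1.1644 × 10^-18 J, E₂ = 1.6554 × 10^-18 J.
|ΔE| = |1.1644 × 10^-18 − 1.6554 × 10^-18| = 4.91 × 10^-19 J = 3.06 eV.

3.06 eV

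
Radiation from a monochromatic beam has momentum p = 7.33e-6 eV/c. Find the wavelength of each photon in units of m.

0.169 m

In SI units: p = 7.33e-6 eV/c = 3.9174e-33 kg·m/s.
For a photon λ = h/p, so λ = 0.1691 m.
So λ ≈ 0.169 m.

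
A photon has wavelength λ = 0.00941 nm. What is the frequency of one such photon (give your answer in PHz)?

Convert to SI: λ = 0.00941 nm = 9.41e-12 m.
Since f = c/λ for a photon, f = 3.186e19 Hz.
Converting to PHz: f = 31860 PHz ≈ 3.19e4 PHz.

3.19e4 PHz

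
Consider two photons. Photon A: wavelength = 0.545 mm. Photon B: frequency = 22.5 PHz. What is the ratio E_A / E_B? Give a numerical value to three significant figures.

2.44·10^-5

E_A = 3.645·10^-22 J (from wavelength = 0.545 mm, via E = hc/λ).
E_B = 1.491·10^-17 J (from frequency = 22.5 PHz, via E = hf).
Ratio = 3.645·10^-22 / 1.491·10^-17 = 2.44·10^-5.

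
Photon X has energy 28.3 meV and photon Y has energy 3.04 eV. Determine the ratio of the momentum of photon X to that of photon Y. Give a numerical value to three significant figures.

p_X = 1.512e-29 kg·m/s (from energy = 28.3 meV, via p = E/c).
p_Y = 1.625e-27 kg·m/s (from energy = 3.04 eV, via p = E/c).
Ratio = 1.512e-29 / 1.625e-27 = 9.31e-3.

9.31e-3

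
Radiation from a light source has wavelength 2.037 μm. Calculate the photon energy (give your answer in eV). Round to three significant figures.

Take h = 6.62607015e-34 J·s, c = 2.99792458e8 m/s, 1 eV = 1.602176634e-19 J.
In SI units: λ = 2.037 μm = 2.037e-6 m.
For a photon E = hc/λ, so E = 9.752e-20 J.
Converting to eV: E = 0.6087 eV ≈ 0.609 eV.

0.609 eV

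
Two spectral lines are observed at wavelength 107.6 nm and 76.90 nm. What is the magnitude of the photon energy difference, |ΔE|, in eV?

Using E = hc/λ: E₁ = 1.8461e-18 J, E₂ = 2.5832e-18 J.
|ΔE| = |1.8461e-18 − 2.5832e-18| = 7.37e-19 J = 4.60 eV.

4.60 eV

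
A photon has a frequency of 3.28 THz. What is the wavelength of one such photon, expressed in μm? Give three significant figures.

In SI units: f = 3.28 THz = 3.28 × 10^12 Hz.
The photon relation is λ = c/f, giving λ = 9.140 × 10^-5 m.
Converting to μm: λ = 91.40 μm ≈ 91.4 μm.

91.4 μm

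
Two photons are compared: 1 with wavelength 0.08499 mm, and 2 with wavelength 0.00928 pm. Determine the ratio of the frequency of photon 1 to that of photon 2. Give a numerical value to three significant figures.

1.09 × 10^-10

f_1 = 3.527 × 10^12 Hz (from wavelength = 0.08499 mm, via f = c/λ).
f_2 = 3.231 × 10^22 Hz (from wavelength = 0.00928 pm, via f = c/λ).
Ratio = 3.527 × 10^12 / 3.231 × 10^22 = 1.09 × 10^-10.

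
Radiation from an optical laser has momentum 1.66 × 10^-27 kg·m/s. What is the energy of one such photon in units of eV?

3.11 eV

Take c = 2.99792458 × 10^8 m/s, 1 eV = 1.602176634 × 10^-19 J.
For a photon E = pc, so E = 4.977 × 10^-19 J.
Converting to eV: E = 3.106 eV ≈ 3.11 eV.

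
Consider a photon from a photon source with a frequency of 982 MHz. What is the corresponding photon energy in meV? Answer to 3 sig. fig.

Convert to SI: f = 982 MHz = 9.82 × 10^8 Hz.
The photon relation is E = hf, giving E = 6.507 × 10^-25 J.
Converting to meV: E = 0.004061 meV ≈ 4.06 × 10^-3 meV.

4.06 × 10^-3 meV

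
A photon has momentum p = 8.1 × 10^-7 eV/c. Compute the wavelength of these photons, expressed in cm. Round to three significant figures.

153 cm

First convert: p = 8.1 × 10^-7 eV/c = 4.3289 × 10^-34 kg·m/s.
Apply λ = h/p: λ = 1.531 m.
Converting to cm: λ = 153.1 cm ≈ 153 cm.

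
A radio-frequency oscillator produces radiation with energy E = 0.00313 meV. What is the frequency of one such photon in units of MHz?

757 MHz

Take h = 6.62607015 × 10^-34 J·s, 1 eV = 1.602176634 × 10^-19 J.
Convert to SI: E = 0.00313 meV = 5.0148 × 10^-25 J.
The photon relation is f = E/h, giving f = 7.568 × 10^8 Hz.
Converting to MHz: f = 756.8 MHz ≈ 757 MHz.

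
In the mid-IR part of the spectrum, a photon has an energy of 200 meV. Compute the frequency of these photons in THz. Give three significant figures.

Take h = 6.62607015e-34 J·s, 1 eV = 1.602176634e-19 J.
First convert: E = 200 meV = 3.2044e-20 J.
Since f = E/h for a photon, f = 4.836e13 Hz.
Converting to THz: f = 48.36 THz ≈ 48.4 THz.

48.4 THz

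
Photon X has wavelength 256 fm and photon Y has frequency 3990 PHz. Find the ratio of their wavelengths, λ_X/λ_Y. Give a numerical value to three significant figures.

λ_X = 2.560e-13 m (from wavelength = 256 fm, via λ given directly).
λ_Y = 7.514e-11 m (from frequency = 3990 PHz, via λ = c/f).
Ratio = 2.560e-13 / 7.514e-11 = 3.41e-3.

3.41e-3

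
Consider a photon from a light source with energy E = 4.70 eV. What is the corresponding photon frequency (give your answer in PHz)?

1.14 PHz

Take h = 6.62607015 × 10^-34 J·s, 1 eV = 1.602176634 × 10^-19 J.
Convert to SI: E = 4.70 eV = 7.5302 × 10^-19 J.
Since f = E/h for a photon, f = 1.136 × 10^15 Hz.
Converting to PHz: f = 1.136 PHz ≈ 1.14 PHz.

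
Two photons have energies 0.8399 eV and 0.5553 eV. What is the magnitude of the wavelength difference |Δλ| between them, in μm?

0.757 μm

Using λ = hc/E: λ₁ = 1.4762e-6 m, λ₂ = 2.2327e-6 m.
|Δλ| = |1.4762e-6 − 2.2327e-6| = 7.57e-7 m = 0.757 μm.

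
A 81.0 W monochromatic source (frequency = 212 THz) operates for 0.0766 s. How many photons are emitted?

4.42·10^19 photons

Total energy: E_total = P·t = 81.0 × 0.0766 = 6.205 J.
Per-photon energy: E = 1.405·10^-19 J.
N = E_total / E_photon = 4.42·10^19.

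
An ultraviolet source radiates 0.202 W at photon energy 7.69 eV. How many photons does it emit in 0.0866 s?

1.42·10^16 photons

Total energy: E_total = P·t = 0.202 × 0.0866 = 0.01749 J.
Per-photon energy: E = 1.232·10^-18 J.
N = E_total / E_photon = 1.42·10^16.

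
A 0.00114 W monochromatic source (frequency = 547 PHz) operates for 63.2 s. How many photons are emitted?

1.99 × 10^14 photons

Total energy: E_total = P·t = 0.00114 × 63.2 = 0.07205 J.
Per-photon energy: E = 3.624 × 10^-16 J.
N = E_total / E_photon = 1.99 × 10^14.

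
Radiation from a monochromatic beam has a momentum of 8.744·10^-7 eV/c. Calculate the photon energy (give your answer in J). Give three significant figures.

1.40·10^-25 J

In SI units: p = 8.744·10^-7 eV/c = 4.6730·10^-34 kg·m/s.
Apply E = pc: E = 1.401·10^-25 J.
So E ≈ 1.40·10^-25 J.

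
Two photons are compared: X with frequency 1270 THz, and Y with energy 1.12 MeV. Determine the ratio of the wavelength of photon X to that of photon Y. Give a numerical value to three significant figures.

λ_X = 2.361e-7 m (from frequency = 1270 THz, via λ = c/f).
λ_Y = 1.107e-12 m (from energy = 1.12 MeV, via λ = hc/E).
Ratio = 2.361e-7 / 1.107e-12 = 2.13e5.

2.13e5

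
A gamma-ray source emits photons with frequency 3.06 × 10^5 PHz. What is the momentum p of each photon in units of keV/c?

Convert to SI: f = 3.06 × 10^5 PHz = 3.06 × 10^20 Hz.
For a photon p = hf/c, so p = 6.763 × 10^-22 kg·m/s.
Converting to keV/c: p = 1266 keV/c ≈ 1270 keV/c.

1270 keV/c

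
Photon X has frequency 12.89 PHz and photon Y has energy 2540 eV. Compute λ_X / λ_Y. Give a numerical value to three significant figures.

47.6

λ_X = 2.326 × 10^-8 m (from frequency = 12.89 PHz, via λ = c/f).
λ_Y = 4.881 × 10^-10 m (from energy = 2540 eV, via λ = hc/E).
Ratio = 2.326 × 10^-8 / 4.881 × 10^-10 = 47.6.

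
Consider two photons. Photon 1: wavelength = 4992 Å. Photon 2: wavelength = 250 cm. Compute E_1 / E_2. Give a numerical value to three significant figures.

E_1 = 3.979e-19 J (from wavelength = 4992 Å, via E = hc/λ).
E_2 = 7.946e-26 J (from wavelength = 250 cm, via E = hc/λ).
Ratio = 3.979e-19 / 7.946e-26 = 5.01e6.

5.01e6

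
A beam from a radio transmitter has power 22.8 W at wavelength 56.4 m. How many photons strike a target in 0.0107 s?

Total energy: E_total = P·t = 22.8 × 0.0107 = 0.2440 J.
Per-photon energy: E = 3.522e-27 J.
N = E_total / E_photon = 6.93e25.

6.93e25 photons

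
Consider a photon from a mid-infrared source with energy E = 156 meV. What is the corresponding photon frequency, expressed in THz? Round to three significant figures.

(h = 6.62607015 × 10^-34 J·s, 1 eV = 1.602176634 × 10^-19 J.)
In SI units: E = 156 meV = 2.4994 × 10^-20 J.
For a photon f = E/h, so f = 3.772 × 10^13 Hz.
Converting to THz: f = 37.72 THz ≈ 37.7 THz.

37.7 THz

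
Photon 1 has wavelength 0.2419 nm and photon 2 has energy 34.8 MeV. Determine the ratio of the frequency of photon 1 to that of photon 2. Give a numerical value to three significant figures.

f_1 = 1.239 × 10^18 Hz (from wavelength = 0.2419 nm, via f = c/λ).
f_2 = 8.415 × 10^21 Hz (from energy = 34.8 MeV, via f = E/h).
Ratio = 1.239 × 10^18 / 8.415 × 10^21 = 1.47 × 10^-4.

1.47 × 10^-4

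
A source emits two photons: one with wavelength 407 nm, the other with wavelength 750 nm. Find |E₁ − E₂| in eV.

1.39 eV

Using E = hc/λ: E₁ = 4.881 × 10^-19 J, E₂ = 2.649 × 10^-19 J.
|ΔE| = |4.881 × 10^-19 − 2.649 × 10^-19| = 2.23 × 10^-19 J = 1.39 eV.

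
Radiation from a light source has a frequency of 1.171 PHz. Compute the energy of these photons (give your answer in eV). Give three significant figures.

Take h = 6.62607015e-34 J·s, 1 eV = 1.602176634e-19 J.
In SI units: f = 1.171 PHz = 1.171e15 Hz.
Since E = hf for a photon, E = 7.759e-19 J.
Converting to eV: E = 4.843 eV ≈ 4.84 eV.

4.84 eV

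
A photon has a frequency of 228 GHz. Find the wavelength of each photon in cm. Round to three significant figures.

In SI units: f = 228 GHz = 2.28 × 10^11 Hz.
Apply λ = c/f: λ = 0.001315 m.
Converting to cm: λ = 0.1315 cm ≈ 0.131 cm.

0.131 cm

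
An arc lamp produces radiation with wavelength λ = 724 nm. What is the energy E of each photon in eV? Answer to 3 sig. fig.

In SI units: λ = 724 nm = 7.24e-7 m.
Apply E = hc/λ: E = 2.744e-19 J.
Converting to eV: E = 1.712 eV ≈ 1.71 eV.

1.71 eV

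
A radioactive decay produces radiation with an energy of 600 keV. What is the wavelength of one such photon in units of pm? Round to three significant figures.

Convert to SI: E = 600 keV = 9.6131 × 10^-14 J.
Apply λ = hc/E: λ = 2.066 × 10^-12 m.
Converting to pm: λ = 2.066 pm ≈ 2.07 pm.

2.07 pm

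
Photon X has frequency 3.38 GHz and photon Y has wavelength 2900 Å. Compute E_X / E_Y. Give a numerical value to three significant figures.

3.27·10^-6

E_X = 2.240·10^-24 J (from frequency = 3.38 GHz, via E = hf).
E_Y = 6.850·10^-19 J (from wavelength = 2900 Å, via E = hc/λ).
Ratio = 2.240·10^-24 / 6.850·10^-19 = 3.27·10^-6.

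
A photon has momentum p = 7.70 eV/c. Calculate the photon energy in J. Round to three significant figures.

1.23e-18 J

First convert: p = 7.70 eV/c = 4.1151e-27 kg·m/s.
The photon relation is E = pc, giving E = 1.234e-18 J.
So E ≈ 1.23e-18 J.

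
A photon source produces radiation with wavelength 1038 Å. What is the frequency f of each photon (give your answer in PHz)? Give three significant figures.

(c = 2.99792458e8 m/s.)
In SI units: λ = 1038 Å = 1.038e-7 m.
Since f = c/λ for a photon, f = 2.888e15 Hz.
Converting to PHz: f = 2.888 PHz ≈ 2.89 PHz.

2.89 PHz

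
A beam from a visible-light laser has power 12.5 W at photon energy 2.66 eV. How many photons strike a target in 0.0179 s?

5.25e17 photons

Total energy: E_total = P·t = 12.5 × 0.0179 = 0.2238 J.
Per-photon energy: E = 4.262e-19 J.
N = E_total / E_photon = 5.25e17.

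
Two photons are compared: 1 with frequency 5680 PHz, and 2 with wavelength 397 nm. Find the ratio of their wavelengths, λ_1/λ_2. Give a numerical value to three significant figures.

1.33 × 10^-4

λ_1 = 5.278 × 10^-11 m (from frequency = 5680 PHz, via λ = c/f).
λ_2 = 3.970 × 10^-7 m (from wavelength = 397 nm, via λ given directly).
Ratio = 5.278 × 10^-11 / 3.970 × 10^-7 = 1.33 × 10^-4.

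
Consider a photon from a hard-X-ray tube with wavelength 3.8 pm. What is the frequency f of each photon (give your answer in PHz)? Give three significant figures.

Convert to SI: λ = 3.8 pm = 3.8 × 10^-12 m.
The photon relation is f = c/λ, giving f = 7.889 × 10^19 Hz.
Converting to PHz: f = 78890 PHz ≈ 7.89 × 10^4 PHz.

7.89 × 10^4 PHz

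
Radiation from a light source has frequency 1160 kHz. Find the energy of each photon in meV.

4.80 × 10^-6 meV

(h = 6.62607015 × 10^-34 J·s, 1 eV = 1.602176634 × 10^-19 J.)
In SI units: f = 1160 kHz = 1.16 × 10^6 Hz.
The photon relation is E = hf, giving E = 7.686 × 10^-28 J.
Converting to meV: E = 4.797 × 10^-6 meV ≈ 4.80 × 10^-6 meV.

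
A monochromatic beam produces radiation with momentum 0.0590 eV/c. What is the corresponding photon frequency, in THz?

14.3 THz

Convert to SI: p = 0.0590 eV/c = 3.1531 × 10^-29 kg·m/s.
For a photon f = pc/h, so f = 1.427 × 10^13 Hz.
Converting to THz: f = 14.27 THz ≈ 14.3 THz.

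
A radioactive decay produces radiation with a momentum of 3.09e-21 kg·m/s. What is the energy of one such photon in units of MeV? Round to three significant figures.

5.78 MeV

The photon relation is E = pc, giving E = 9.264e-13 J.
Converting to MeV: E = 5.782 MeV ≈ 5.78 MeV.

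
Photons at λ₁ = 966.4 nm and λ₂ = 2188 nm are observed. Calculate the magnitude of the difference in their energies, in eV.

0.716 eV

Using E = hc/λ: E₁ = 2.0555e-19 J, E₂ = 9.0788e-20 J.
|ΔE| = |2.0555e-19 − 9.0788e-20| = 1.15e-19 J = 0.716 eV.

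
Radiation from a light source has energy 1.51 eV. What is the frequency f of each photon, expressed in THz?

365 THz

(h = 6.62607015 × 10^-34 J·s, 1 eV = 1.602176634 × 10^-19 J.)
First convert: E = 1.51 eV = 2.4193 × 10^-19 J.
For a photon f = E/h, so f = 3.651 × 10^14 Hz.
Converting to THz: f = 365.1 THz ≈ 365 THz.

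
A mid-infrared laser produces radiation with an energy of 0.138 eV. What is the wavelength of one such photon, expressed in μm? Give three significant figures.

8.98 μm

(h = 6.62607015 × 10^-34 J·s, c = 2.99792458 × 10^8 m/s, 1 eV = 1.602176634 × 10^-19 J.)
In SI units: E = 0.138 eV = 2.2110 × 10^-20 J.
Apply λ = hc/E: λ = 8.984 × 10^-6 m.
Converting to μm: λ = 8.984 μm ≈ 8.98 μm.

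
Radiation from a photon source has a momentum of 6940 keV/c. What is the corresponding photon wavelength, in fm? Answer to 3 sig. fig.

First convert: p = 6940 keV/c = 3.7089 × 10^-21 kg·m/s.
For a photon λ = h/p, so λ = 1.787 × 10^-13 m.
Converting to fm: λ = 178.7 fm ≈ 179 fm.

179 fm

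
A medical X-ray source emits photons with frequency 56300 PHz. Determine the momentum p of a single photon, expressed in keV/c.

(h = 6.62607015e-34 J·s, c = 2.99792458e8 m/s, 1 eV = 1.602176634e-19 J.)
In SI units: f = 56300 PHz = 5.63e19 Hz.
Apply p = hf/c: p = 1.244e-22 kg·m/s.
Converting to keV/c: p = 232.8 keV/c ≈ 233 keV/c.

233 keV/c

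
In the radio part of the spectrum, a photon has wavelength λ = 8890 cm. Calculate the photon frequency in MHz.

Convert to SI: λ = 8890 cm = 88.9 m.
Since f = c/λ for a photon, f = 3.372 × 10^6 Hz.
Converting to MHz: f = 3.372 MHz ≈ 3.37 MHz.

3.37 MHz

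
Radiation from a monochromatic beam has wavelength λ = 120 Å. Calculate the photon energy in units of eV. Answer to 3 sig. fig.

Take h = 6.62607015·10^-34 J·s, c = 2.99792458·10^8 m/s, 1 eV = 1.602176634·10^-19 J.
Convert to SI: λ = 120 Å = 1.2·10^-8 m.
Since E = hc/λ for a photon, E = 1.655·10^-17 J.
Converting to eV: E = 103.3 eV ≈ 103 eV.

103 eV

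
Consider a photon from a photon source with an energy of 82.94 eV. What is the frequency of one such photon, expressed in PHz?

(h = 6.62607015e-34 J·s, 1 eV = 1.602176634e-19 J.)
Convert to SI: E = 82.94 eV = 1.3288e-17 J.
For a photon f = E/h, so f = 2.005e16 Hz.
Converting to PHz: f = 20.05 PHz ≈ 20.1 PHz.

20.1 PHz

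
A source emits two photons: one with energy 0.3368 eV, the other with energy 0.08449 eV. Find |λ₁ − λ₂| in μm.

Using λ = hc/E: λ₁ = 3.6812 × 10^-6 m, λ₂ = 1.4674 × 10^-5 m.
|Δλ| = |3.6812 × 10^-6 − 1.4674 × 10^-5| = 1.10 × 10^-5 m = 11.0 μm.

11.0 μm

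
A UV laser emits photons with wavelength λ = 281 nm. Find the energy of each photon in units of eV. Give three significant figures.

Take h = 6.62607015e-34 J·s, c = 2.99792458e8 m/s, 1 eV = 1.602176634e-19 J.
In SI units: λ = 281 nm = 2.81e-7 m.
Apply E = hc/λ: E = 7.069e-19 J.
Converting to eV: E = 4.412 eV ≈ 4.41 eV.

4.41 eV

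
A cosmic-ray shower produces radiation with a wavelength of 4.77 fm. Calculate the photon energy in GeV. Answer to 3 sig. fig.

0.260 GeV

Use h = 6.62607015e-34 J·s, c = 2.99792458e8 m/s, 1 eV = 1.602176634e-19 J.
In SI units: λ = 4.77 fm = 4.77e-15 m.
For a photon E = hc/λ, so E = 4.164e-11 J.
Converting to GeV: E = 0.2599 GeV ≈ 0.260 GeV.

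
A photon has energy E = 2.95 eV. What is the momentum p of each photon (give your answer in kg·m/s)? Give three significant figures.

Take c = 2.99792458e8 m/s, 1 eV = 1.602176634e-19 J.
First convert: E = 2.95 eV = 4.7264e-19 J.
Apply p = E/c: p = 1.577e-27 kg·m/s.
So p ≈ 1.58e-27 kg·m/s.

1.58e-27 kg·m/s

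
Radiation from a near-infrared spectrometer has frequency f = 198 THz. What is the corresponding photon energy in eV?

0.819 eV

In SI units: f = 198 THz = 1.98·10^14 Hz.
Since E = hf for a photon, E = 1.312·10^-19 J.
Converting to eV: E = 0.8189 eV ≈ 0.819 eV.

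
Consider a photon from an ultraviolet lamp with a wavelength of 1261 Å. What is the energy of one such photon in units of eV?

9.83 eV

First convert: λ = 1261 Å = 1.261·10^-7 m.
The photon relation is E = hc/λ, giving E = 1.575·10^-18 J.
Converting to eV: E = 9.832 eV ≈ 9.83 eV.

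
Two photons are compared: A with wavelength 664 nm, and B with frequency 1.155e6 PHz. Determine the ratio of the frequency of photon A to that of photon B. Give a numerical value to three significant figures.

f_A = 4.515e14 Hz (from wavelength = 664 nm, via f = c/λ).
f_B = 1.155e21 Hz (from frequency = 1.155e6 PHz, via f given directly).
Ratio = 4.515e14 / 1.155e21 = 3.91e-7.

3.91e-7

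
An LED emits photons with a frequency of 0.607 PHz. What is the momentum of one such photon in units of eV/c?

Take h = 6.62607015 × 10^-34 J·s, c = 2.99792458 × 10^8 m/s, 1 eV = 1.602176634 × 10^-19 J.
First convert: f = 0.607 PHz = 6.07 × 10^14 Hz.
For a photon p = hf/c, so p = 1.342 × 10^-27 kg·m/s.
Converting to eV/c: p = 2.510 eV/c ≈ 2.51 eV/c.

2.51 eV/c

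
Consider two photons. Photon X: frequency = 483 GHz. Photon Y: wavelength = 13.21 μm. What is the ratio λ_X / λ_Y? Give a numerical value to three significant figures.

λ_X = 6.207 × 10^-4 m (from frequency = 483 GHz, via λ = c/f).
λ_Y = 1.321 × 10^-5 m (from wavelength = 13.21 μm, via λ given directly).
Ratio = 6.207 × 10^-4 / 1.321 × 10^-5 = 47.0.

47.0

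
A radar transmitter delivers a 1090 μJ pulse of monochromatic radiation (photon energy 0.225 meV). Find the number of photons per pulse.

Per-photon energy: E = 3.605e-23 J (from energy = 0.225 meV).
N = E_total / E_photon = 0.00109 J / 3.605e-23 J = 3.02e19.

3.02e19 photons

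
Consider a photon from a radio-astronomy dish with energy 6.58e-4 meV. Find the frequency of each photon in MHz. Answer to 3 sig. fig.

159 MHz

Convert to SI: E = 6.58e-4 meV = 1.0542e-25 J.
For a photon f = E/h, so f = 1.591e8 Hz.
Converting to MHz: f = 159.1 MHz ≈ 159 MHz.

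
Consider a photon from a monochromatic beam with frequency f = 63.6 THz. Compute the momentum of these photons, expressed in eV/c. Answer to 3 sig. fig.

Take h = 6.62607015 × 10^-34 J·s, c = 2.99792458 × 10^8 m/s, 1 eV = 1.602176634 × 10^-19 J.
Convert to SI: f = 63.6 THz = 6.36 × 10^13 Hz.
Apply p = hf/c: p = 1.406 × 10^-28 kg·m/s.
Converting to eV/c: p = 0.2630 eV/c ≈ 0.263 eV/c.

0.263 eV/c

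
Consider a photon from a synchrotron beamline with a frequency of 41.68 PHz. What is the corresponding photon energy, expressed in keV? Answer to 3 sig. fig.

0.172 keV

First convert: f = 41.68 PHz = 4.168e16 Hz.
Since E = hf for a photon, E = 2.762e-17 J.
Converting to keV: E = 0.1724 keV ≈ 0.172 keV.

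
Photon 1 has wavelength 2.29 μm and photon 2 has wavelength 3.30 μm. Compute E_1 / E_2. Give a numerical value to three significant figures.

1.44

E_1 = 8.674e-20 J (from wavelength = 2.29 μm, via E = hc/λ).
E_2 = 6.020e-20 J (from wavelength = 3.30 μm, via E = hc/λ).
Ratio = 8.674e-20 / 6.020e-20 = 1.44.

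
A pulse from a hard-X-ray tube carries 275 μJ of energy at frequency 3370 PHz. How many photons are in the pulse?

Per-photon energy: E = 2.233 × 10^-15 J (from frequency = 3370 PHz).
N = E_total / E_photon = 2.75 × 10^-4 J / 2.233 × 10^-15 J = 1.23 × 10^11.

1.23 × 10^11 photons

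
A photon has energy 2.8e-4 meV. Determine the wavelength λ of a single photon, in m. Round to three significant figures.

Take h = 6.62607015e-34 J·s, c = 2.99792458e8 m/s, 1 eV = 1.602176634e-19 J.
Convert to SI: E = 2.8e-4 meV = 4.4861e-26 J.
For a photon λ = hc/E, so λ = 4.428 m.
So λ ≈ 4.43 m.

4.43 m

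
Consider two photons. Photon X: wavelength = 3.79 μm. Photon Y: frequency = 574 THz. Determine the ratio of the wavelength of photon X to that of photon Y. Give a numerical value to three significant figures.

λ_X = 3.790·10^-6 m (from wavelength = 3.79 μm, via λ given directly).
λ_Y = 5.223·10^-7 m (from frequency = 574 THz, via λ = c/f).
Ratio = 3.790·10^-6 / 5.223·10^-7 = 7.26.

7.26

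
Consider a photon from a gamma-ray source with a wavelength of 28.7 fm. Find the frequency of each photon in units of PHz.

1.04e7 PHz

(c = 2.99792458e8 m/s.)
In SI units: λ = 28.7 fm = 2.87e-14 m.
Since f = c/λ for a photon, f = 1.045e22 Hz.
Converting to PHz: f = 1.045e7 PHz ≈ 1.04e7 PHz.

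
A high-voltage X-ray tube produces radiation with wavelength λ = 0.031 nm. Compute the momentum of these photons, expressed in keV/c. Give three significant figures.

Convert to SI: λ = 0.031 nm = 3.1e-11 m.
Since p = h/λ for a photon, p = 2.137e-23 kg·m/s.
Converting to keV/c: p = 39.99 keV/c ≈ 40.0 keV/c.

40.0 keV/c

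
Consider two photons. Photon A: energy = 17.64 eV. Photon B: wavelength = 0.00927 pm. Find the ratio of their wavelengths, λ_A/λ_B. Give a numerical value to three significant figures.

7.58 × 10^6

λ_A = 7.029 × 10^-8 m (from energy = 17.64 eV, via λ = hc/E).
λ_B = 9.270 × 10^-15 m (from wavelength = 0.00927 pm, via λ given directly).
Ratio = 7.029 × 10^-8 / 9.270 × 10^-15 = 7.58 × 10^6.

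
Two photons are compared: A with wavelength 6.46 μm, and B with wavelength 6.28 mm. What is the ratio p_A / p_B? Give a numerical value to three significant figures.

972

p_A = 1.026e-28 kg·m/s (from wavelength = 6.46 μm, via p = h/λ).
p_B = 1.055e-31 kg·m/s (from wavelength = 6.28 mm, via p = h/λ).
Ratio = 1.026e-28 / 1.055e-31 = 972.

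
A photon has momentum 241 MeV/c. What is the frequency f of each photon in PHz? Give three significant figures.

5.83e7 PHz

First convert: p = 241 MeV/c = 1.2880e-19 kg·m/s.
Since f = pc/h for a photon, f = 5.827e22 Hz.
Converting to PHz: f = 5.827e7 PHz ≈ 5.83e7 PHz.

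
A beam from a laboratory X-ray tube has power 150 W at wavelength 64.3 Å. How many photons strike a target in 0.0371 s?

Total energy: E_total = P·t = 150 × 0.0371 = 5.565 J.
Per-photon energy: E = 3.089e-17 J.
N = E_total / E_photon = 1.80e17.

1.80e17 photons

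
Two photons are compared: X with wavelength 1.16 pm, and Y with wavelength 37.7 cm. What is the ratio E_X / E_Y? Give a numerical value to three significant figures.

E_X = 1.712e-13 J (from wavelength = 1.16 pm, via E = hc/λ).
E_Y = 5.269e-25 J (from wavelength = 37.7 cm, via E = hc/λ).
Ratio = 1.712e-13 / 5.269e-25 = 3.25e11.

3.25e11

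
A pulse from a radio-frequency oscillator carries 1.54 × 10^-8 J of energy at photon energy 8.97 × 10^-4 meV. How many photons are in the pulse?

1.07 × 10^17 photons

Per-photon energy: E = 1.437 × 10^-25 J (from energy = 8.97 × 10^-4 meV).
N = E_total / E_photon = 1.54 × 10^-8 J / 1.437 × 10^-25 J = 1.07 × 10^17.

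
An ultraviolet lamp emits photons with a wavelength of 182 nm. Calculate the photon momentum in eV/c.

(h = 6.62607015e-34 J·s, c = 2.99792458e8 m/s, 1 eV = 1.602176634e-19 J.)
First convert: λ = 182 nm = 1.82e-7 m.
The photon relation is p = h/λ, giving p = 3.641e-27 kg·m/s.
Converting to eV/c: p = 6.812 eV/c ≈ 6.81 eV/c.

6.81 eV/c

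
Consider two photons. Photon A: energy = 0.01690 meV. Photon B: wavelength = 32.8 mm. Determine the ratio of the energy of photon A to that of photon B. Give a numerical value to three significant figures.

E_A = 2.708e-24 J (from energy = 0.01690 meV, via E given directly).
E_B = 6.056e-24 J (from wavelength = 32.8 mm, via E = hc/λ).
Ratio = 2.708e-24 / 6.056e-24 = 0.447.

0.447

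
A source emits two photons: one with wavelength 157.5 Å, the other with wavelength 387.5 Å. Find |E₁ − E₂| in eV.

Using E = hc/λ: E₁ = 1.2612e-17 J, E₂ = 5.1263e-18 J.
|ΔE| = |1.2612e-17 − 5.1263e-18| = 7.49e-18 J = 46.7 eV.

46.7 eV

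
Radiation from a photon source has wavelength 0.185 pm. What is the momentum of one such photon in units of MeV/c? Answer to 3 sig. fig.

First convert: λ = 0.185 pm = 1.85e-13 m.
Since p = h/λ for a photon, p = 3.582e-21 kg·m/s.
Converting to MeV/c: p = 6.702 MeV/c ≈ 6.70 MeV/c.

6.70 MeV/c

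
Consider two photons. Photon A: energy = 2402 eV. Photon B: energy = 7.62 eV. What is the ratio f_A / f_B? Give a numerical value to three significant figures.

315

f_A = 5.808e17 Hz (from energy = 2402 eV, via f = E/h).
f_B = 1.843e15 Hz (from energy = 7.62 eV, via f = E/h).
Ratio = 5.808e17 / 1.843e15 = 315.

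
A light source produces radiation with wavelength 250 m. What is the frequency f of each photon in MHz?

For a photon f = c/λ, so f = 1.199e6 Hz.
Converting to MHz: f = 1.199 MHz ≈ 1.20 MHz.

1.20 MHz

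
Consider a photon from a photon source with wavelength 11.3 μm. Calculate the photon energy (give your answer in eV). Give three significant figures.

0.110 eV

In SI units: λ = 11.3 μm = 1.13 × 10^-5 m.
Since E = hc/λ for a photon, E = 1.758 × 10^-20 J.
Converting to eV: E = 0.1097 eV ≈ 0.110 eV.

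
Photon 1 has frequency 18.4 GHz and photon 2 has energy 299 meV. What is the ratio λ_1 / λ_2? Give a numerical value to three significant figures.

λ_1 = 0.01629 m (from frequency = 18.4 GHz, via λ = c/f).
λ_2 = 4.147e-6 m (from energy = 299 meV, via λ = hc/E).
Ratio = 0.01629 / 4.147e-6 = 3930.

3930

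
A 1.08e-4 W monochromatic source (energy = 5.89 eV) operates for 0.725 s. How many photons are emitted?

Total energy: E_total = P·t = 1.08e-4 × 0.725 = 7.830e-5 J.
Per-photon energy: E = 9.437e-19 J.
N = E_total / E_photon = 8.30e13.

8.30e13 photons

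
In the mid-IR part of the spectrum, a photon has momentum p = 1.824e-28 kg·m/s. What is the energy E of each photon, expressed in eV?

0.341 eV

(c = 2.99792458e8 m/s, 1 eV = 1.602176634e-19 J.)
For a photon E = pc, so E = 5.468e-20 J.
Converting to eV: E = 0.3413 eV ≈ 0.341 eV.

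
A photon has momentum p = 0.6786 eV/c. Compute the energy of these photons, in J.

In SI units: p = 0.6786 eV/c = 3.6266e-28 kg·m/s.
Apply E = pc: E = 1.087e-19 J.
So E ≈ 1.09e-19 J.

1.09e-19 J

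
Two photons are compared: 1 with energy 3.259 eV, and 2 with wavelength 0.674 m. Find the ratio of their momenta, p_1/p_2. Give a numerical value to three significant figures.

p_1 = 1.742 × 10^-27 kg·m/s (from energy = 3.259 eV, via p = E/c).
p_2 = 9.831 × 10^-34 kg·m/s (from wavelength = 0.674 m, via p = h/λ).
Ratio = 1.742 × 10^-27 / 9.831 × 10^-34 = 1.77 × 10^6.

1.77 × 10^6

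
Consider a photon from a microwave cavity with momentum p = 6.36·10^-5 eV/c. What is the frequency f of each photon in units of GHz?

15.4 GHz

Use h = 6.62607015·10^-34 J·s, c = 2.99792458·10^8 m/s, 1 eV = 1.602176634·10^-19 J.
In SI units: p = 6.36·10^-5 eV/c = 3.3990·10^-32 kg·m/s.
Apply f = pc/h: f = 1.538·10^10 Hz.
Converting to GHz: f = 15.38 GHz ≈ 15.4 GHz.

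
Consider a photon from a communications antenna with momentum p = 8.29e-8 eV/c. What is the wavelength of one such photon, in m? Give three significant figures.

15.0 m

Use h = 6.62607015e-34 J·s, c = 2.99792458e8 m/s, 1 eV = 1.602176634e-19 J.
In SI units: p = 8.29e-8 eV/c = 4.4304e-35 kg·m/s.
For a photon λ = h/p, so λ = 14.96 m.
So λ ≈ 15.0 m.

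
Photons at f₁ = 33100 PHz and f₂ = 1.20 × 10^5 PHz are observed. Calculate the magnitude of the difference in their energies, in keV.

Using E = hf: E₁ = 2.193 × 10^-14 J, E₂ = 7.951 × 10^-14 J.
|ΔE| = |2.193 × 10^-14 − 7.951 × 10^-14| = 5.76 × 10^-14 J = 359 keV.

359 keV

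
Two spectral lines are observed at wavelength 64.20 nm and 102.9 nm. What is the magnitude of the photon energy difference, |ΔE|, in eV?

Using E = hc/λ: E₁ = 3.0942e-18 J, E₂ = 1.9305e-18 J.
|ΔE| = |3.0942e-18 − 1.9305e-18| = 1.16e-18 J = 7.26 eV.

7.26 eV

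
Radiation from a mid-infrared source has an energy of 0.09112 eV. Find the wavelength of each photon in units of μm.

13.6 μm

(h = 6.62607015e-34 J·s, c = 2.99792458e8 m/s, 1 eV = 1.602176634e-19 J.)
In SI units: E = 0.09112 eV = 1.4599e-20 J.
Apply λ = hc/E: λ = 1.361e-5 m.
Converting to μm: λ = 13.61 μm ≈ 13.6 μm.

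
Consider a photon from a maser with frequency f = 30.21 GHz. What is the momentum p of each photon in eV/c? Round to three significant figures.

Take h = 6.62607015e-34 J·s, c = 2.99792458e8 m/s, 1 eV = 1.602176634e-19 J.
Convert to SI: f = 30.21 GHz = 3.021e10 Hz.
The photon relation is p = hf/c, giving p = 6.677e-32 kg·m/s.
Converting to eV/c: p = 1.249e-4 eV/c ≈ 1.25e-4 eV/c.

1.25e-4 eV/c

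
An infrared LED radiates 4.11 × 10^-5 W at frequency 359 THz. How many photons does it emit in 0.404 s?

6.98 × 10^13 photons

Total energy: E_total = P·t = 4.11 × 10^-5 × 0.404 = 1.660 × 10^-5 J.
Per-photon energy: E = 2.379 × 10^-19 J.
N = E_total / E_photon = 6.98 × 10^13.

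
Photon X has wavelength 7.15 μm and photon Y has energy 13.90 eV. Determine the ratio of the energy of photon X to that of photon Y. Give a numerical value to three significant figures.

E_X = 2.778 × 10^-20 J (from wavelength = 7.15 μm, via E = hc/λ).
E_Y = 2.227 × 10^-18 J (from energy = 13.90 eV, via E given directly).
Ratio = 2.778 × 10^-20 / 2.227 × 10^-18 = 0.0125.

0.0125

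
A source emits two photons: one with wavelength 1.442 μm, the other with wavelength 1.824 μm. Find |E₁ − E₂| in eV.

Using E = hc/λ: E₁ = 1.3776 × 10^-19 J, E₂ = 1.0891 × 10^-19 J.
|ΔE| = |1.3776 × 10^-19 − 1.0891 × 10^-19| = 2.89 × 10^-20 J = 0.180 eV.

0.180 eV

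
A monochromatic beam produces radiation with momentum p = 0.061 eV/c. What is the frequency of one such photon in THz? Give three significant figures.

(h = 6.62607015e-34 J·s, c = 2.99792458e8 m/s, 1 eV = 1.602176634e-19 J.)
In SI units: p = 0.061 eV/c = 3.2600e-29 kg·m/s.
Apply f = pc/h: f = 1.475e13 Hz.
Converting to THz: f = 14.75 THz ≈ 14.7 THz.

14.7 THz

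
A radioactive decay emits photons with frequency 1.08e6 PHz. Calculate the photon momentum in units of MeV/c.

In SI units: f = 1.08e6 PHz = 1.08e21 Hz.
Since p = hf/c for a photon, p = 2.387e-21 kg·m/s.
Converting to MeV/c: p = 4.467 MeV/c ≈ 4.47 MeV/c.

4.47 MeV/c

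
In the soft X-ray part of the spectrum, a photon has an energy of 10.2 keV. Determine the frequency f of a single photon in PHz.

Use h = 6.62607015 × 10^-34 J·s, 1 eV = 1.602176634 × 10^-19 J.
First convert: E = 10.2 keV = 1.6342 × 10^-15 J.
Since f = E/h for a photon, f = 2.466 × 10^18 Hz.
Converting to PHz: f = 2466 PHz ≈ 2470 PHz.

2470 PHz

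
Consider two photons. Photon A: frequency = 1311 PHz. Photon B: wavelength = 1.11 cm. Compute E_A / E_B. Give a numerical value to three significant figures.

E_A = 8.687 × 10^-16 J (from frequency = 1311 PHz, via E = hf).
E_B = 1.790 × 10^-23 J (from wavelength = 1.11 cm, via E = hc/λ).
Ratio = 8.687 × 10^-16 / 1.790 × 10^-23 = 4.85 × 10^7.

4.85 × 10^7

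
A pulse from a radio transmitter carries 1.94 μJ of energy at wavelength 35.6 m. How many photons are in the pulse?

3.48·10^20 photons

Per-photon energy: E = 5.580·10^-27 J (from wavelength = 35.6 m).
N = E_total / E_photon = 1.94·10^-6 J / 5.580·10^-27 J = 3.48·10^20.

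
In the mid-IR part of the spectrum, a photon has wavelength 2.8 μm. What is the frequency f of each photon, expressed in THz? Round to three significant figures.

107 THz

Convert to SI: λ = 2.8 μm = 2.8e-6 m.
Apply f = c/λ: f = 1.071e14 Hz.
Converting to THz: f = 107.1 THz ≈ 107 THz.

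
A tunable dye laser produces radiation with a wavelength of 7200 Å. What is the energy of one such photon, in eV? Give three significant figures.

1.72 eV

Take h = 6.62607015e-34 J·s, c = 2.99792458e8 m/s, 1 eV = 1.602176634e-19 J.
First convert: λ = 7200 Å = 7.2e-7 m.
Apply E = hc/λ: E = 2.759e-19 J.
Converting to eV: E = 1.722 eV ≈ 1.72 eV.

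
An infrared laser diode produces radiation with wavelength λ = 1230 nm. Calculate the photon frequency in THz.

244 THz

Take c = 2.99792458e8 m/s.
Convert to SI: λ = 1230 nm = 1.23e-6 m.
Apply f = c/λ: f = 2.437e14 Hz.
Converting to THz: f = 243.7 THz ≈ 244 THz.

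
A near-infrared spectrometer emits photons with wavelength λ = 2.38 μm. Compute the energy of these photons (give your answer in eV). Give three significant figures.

0.521 eV

(h = 6.62607015e-34 J·s, c = 2.99792458e8 m/s, 1 eV = 1.602176634e-19 J.)
Convert to SI: λ = 2.38 μm = 2.38e-6 m.
Since E = hc/λ for a photon, E = 8.346e-20 J.
Converting to eV: E = 0.5209 eV ≈ 0.521 eV.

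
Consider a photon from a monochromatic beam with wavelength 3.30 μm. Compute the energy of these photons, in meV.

376 meV

Convert to SI: λ = 3.30 μm = 3.30 × 10^-6 m.
Since E = hc/λ for a photon, E = 6.020 × 10^-20 J.
Converting to meV: E = 375.7 meV ≈ 376 meV.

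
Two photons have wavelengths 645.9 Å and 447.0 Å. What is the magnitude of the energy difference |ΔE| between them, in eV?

8.54 eV

Using E = hc/λ: E₁ = 3.0755e-18 J, E₂ = 4.4440e-18 J.
|ΔE| = |3.0755e-18 − 4.4440e-18| = 1.37e-18 J = 8.54 eV.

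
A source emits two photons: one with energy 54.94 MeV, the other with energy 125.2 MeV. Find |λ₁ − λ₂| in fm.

Using λ = hc/E: λ₁ = 2.2567 × 10^-14 m, λ₂ = 9.9029 × 10^-15 m.
|Δλ| = |2.2567 × 10^-14 − 9.9029 × 10^-15| = 1.27 × 10^-14 m = 12.7 fm.

12.7 fm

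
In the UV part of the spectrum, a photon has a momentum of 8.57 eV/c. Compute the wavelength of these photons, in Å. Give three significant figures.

First convert: p = 8.57 eV/c = 4.5801e-27 kg·m/s.
Apply λ = h/p: λ = 1.447e-7 m.
Converting to Å: λ = 1447 Å ≈ 1450 Å.

1450 Å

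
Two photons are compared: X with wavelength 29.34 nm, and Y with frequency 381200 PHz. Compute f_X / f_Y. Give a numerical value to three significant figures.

2.68e-5

f_X = 1.022e16 Hz (from wavelength = 29.34 nm, via f = c/λ).
f_Y = 3.812e20 Hz (from frequency = 381200 PHz, via f given directly).
Ratio = 1.022e16 / 3.812e20 = 2.68e-5.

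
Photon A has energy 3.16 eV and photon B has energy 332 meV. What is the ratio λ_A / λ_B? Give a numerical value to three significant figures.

λ_A = 3.924 × 10^-7 m (from energy = 3.16 eV, via λ = hc/E).
λ_B = 3.734 × 10^-6 m (from energy = 332 meV, via λ = hc/E).
Ratio = 3.924 × 10^-7 / 3.734 × 10^-6 = 0.105.

0.105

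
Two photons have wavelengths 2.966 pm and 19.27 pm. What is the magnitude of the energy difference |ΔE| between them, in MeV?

Using E = hc/λ: E₁ = 6.6974 × 10^-14 J, E₂ = 1.0308 × 10^-14 J.
|ΔE| = |6.6974 × 10^-14 − 1.0308 × 10^-14| = 5.67 × 10^-14 J = 0.354 MeV.

0.354 MeV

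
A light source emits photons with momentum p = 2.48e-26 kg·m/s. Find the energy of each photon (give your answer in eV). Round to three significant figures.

46.4 eV

Take c = 2.99792458e8 m/s, 1 eV = 1.602176634e-19 J.
The photon relation is E = pc, giving E = 7.435e-18 J.
Converting to eV: E = 46.40 eV ≈ 46.4 eV.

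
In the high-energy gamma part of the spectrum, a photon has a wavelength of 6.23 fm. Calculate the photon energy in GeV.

0.199 GeV

Use h = 6.62607015e-34 J·s, c = 2.99792458e8 m/s, 1 eV = 1.602176634e-19 J.
First convert: λ = 6.23 fm = 6.23e-15 m.
Since E = hc/λ for a photon, E = 3.189e-11 J.
Converting to GeV: E = 0.1990 GeV ≈ 0.199 GeV.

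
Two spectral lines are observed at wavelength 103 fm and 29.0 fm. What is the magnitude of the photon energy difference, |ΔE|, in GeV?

Using E = hc/λ: E₁ = 1.929 × 10^-12 J, E₂ = 6.850 × 10^-12 J.
|ΔE| = |1.929 × 10^-12 − 6.850 × 10^-12| = 4.92 × 10^-12 J = 0.0307 GeV.

0.0307 GeV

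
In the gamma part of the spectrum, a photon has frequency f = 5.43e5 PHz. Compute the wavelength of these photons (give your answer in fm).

(c = 2.99792458e8 m/s.)
First convert: f = 5.43e5 PHz = 5.43e20 Hz.
The photon relation is λ = c/f, giving λ = 5.521e-13 m.
Converting to fm: λ = 552.1 fm ≈ 552 fm.

552 fm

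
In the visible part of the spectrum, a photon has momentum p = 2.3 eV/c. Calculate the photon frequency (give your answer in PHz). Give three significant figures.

(h = 6.62607015 × 10^-34 J·s, c = 2.99792458 × 10^8 m/s, 1 eV = 1.602176634 × 10^-19 J.)
First convert: p = 2.3 eV/c = 1.2292 × 10^-27 kg·m/s.
Since f = pc/h for a photon, f = 5.561 × 10^14 Hz.
Converting to PHz: f = 0.5561 PHz ≈ 0.556 PHz.

0.556 PHz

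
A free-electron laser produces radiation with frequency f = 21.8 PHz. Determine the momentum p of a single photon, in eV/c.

90.2 eV/c

Take h = 6.62607015e-34 J·s, c = 2.99792458e8 m/s, 1 eV = 1.602176634e-19 J.
Convert to SI: f = 21.8 PHz = 2.18e16 Hz.
Apply p = hf/c: p = 4.818e-26 kg·m/s.
Converting to eV/c: p = 90.16 eV/c ≈ 90.2 eV/c.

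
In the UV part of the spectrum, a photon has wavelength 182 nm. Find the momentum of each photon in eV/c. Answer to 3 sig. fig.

6.81 eV/c

(h = 6.62607015e-34 J·s, c = 2.99792458e8 m/s, 1 eV = 1.602176634e-19 J.)
First convert: λ = 182 nm = 1.82e-7 m.
For a photon p = h/λ, so p = 3.641e-27 kg·m/s.
Converting to eV/c: p = 6.812 eV/c ≈ 6.81 eV/c.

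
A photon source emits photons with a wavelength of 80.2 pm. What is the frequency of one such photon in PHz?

Convert to SI: λ = 80.2 pm = 8.02 × 10^-11 m.
For a photon f = c/λ, so f = 3.738 × 10^18 Hz.
Converting to PHz: f = 3738 PHz ≈ 3740 PHz.

3740 PHz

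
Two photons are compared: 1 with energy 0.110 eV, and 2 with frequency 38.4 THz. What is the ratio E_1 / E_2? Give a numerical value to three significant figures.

E_1 = 1.762e-20 J (from energy = 0.110 eV, via E given directly).
E_2 = 2.544e-20 J (from frequency = 38.4 THz, via E = hf).
Ratio = 1.762e-20 / 2.544e-20 = 0.693.

0.693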